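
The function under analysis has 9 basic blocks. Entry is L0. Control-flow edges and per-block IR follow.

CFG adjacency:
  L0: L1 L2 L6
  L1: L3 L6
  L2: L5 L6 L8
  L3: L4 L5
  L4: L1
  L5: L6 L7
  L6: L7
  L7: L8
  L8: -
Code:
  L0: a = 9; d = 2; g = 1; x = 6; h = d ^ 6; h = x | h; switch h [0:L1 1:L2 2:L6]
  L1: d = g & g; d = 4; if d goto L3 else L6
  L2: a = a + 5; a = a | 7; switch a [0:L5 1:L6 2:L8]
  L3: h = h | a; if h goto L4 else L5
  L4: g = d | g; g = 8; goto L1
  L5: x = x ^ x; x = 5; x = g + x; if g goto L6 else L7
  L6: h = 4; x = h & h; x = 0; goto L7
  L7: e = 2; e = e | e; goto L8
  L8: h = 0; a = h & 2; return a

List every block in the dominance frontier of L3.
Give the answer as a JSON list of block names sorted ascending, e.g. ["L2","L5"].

Answer: ["L1", "L5"]

Analysis:
idom tree: L1←L0 L2←L0 L3←L1 L4←L3 L5←L0 L6←L0 L7←L0 L8←L0
Dom at joins:
  L1: preds {L0,L4}: {L0} ∩ {L0,L1,L3,L4} = {L0}; idom=L0
  L5: preds {L2,L3}: {L0,L2} ∩ {L0,L1,L3} = {L0}; idom=L0
  L6: preds {L0,L1,L2,L5}: {L0} ∩ {L0,L1} ∩ {L0,L2} ∩ {L0,L5} = {L0}; idom=L0
  L7: preds {L5,L6}: {L0,L5} ∩ {L0,L6} = {L0}; idom=L0
  L8: preds {L2,L7}: {L0,L2} ∩ {L0,L7} = {L0}; idom=L0

Frontier:
  join L1 pred L0: · stop@L0
  join L1 pred L4: L4→L3→L1 stop@L0
  join L5 pred L2: L2 stop@L0
  join L5 pred L3: L3→L1 stop@L0
  join L6 pred L0: · stop@L0
  join L6 pred L1: L1 stop@L0
  join L6 pred L2: L2 stop@L0
  join L6 pred L5: L5 stop@L0
  join L7 pred L5: L5 stop@L0
  join L7 pred L6: L6 stop@L0
  join L8 pred L2: L2 stop@L0
  join L8 pred L7: L7 stop@L0
  DF(L0)=∅
  DF(L1)={L1,L5,L6}
  DF(L2)={L5,L6,L8}
  DF(L3)={L1,L5}
  DF(L4)={L1}
  DF(L5)={L6,L7}
  DF(L6)={L7}
  DF(L7)={L8}
  DF(L8)=∅

DF(L3) = ["L1", "L5"]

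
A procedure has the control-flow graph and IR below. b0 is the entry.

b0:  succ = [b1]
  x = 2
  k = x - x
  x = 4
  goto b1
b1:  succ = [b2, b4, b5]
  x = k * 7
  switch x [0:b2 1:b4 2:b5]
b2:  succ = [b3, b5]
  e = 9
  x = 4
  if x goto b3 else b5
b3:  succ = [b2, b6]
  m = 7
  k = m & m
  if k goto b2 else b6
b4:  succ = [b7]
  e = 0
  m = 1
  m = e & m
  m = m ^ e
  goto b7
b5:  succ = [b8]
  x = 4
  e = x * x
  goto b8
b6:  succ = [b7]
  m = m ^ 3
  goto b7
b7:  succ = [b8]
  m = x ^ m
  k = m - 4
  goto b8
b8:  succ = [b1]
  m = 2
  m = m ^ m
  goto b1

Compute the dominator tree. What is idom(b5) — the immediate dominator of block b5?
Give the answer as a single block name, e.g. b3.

idom tree: b1←b0 b2←b1 b3←b2 b4←b1 b5←b1 b6←b3 b7←b1 b8←b1
Join-block Dom:
  b1: preds {b0,b8}: {b0} ∩ {b0,b1,b8} = {b0}; idom=b0
  b2: preds {b1,b3}: {b0,b1} ∩ {b0,b1,b2,b3} = {b0,b1}; idom=b1
  b5: preds {b1,b2}: {b0,b1} ∩ {b0,b1,b2} = {b0,b1}; idom=b1
  b7: preds {b4,b6}: {b0,b1,b4} ∩ {b0,b1,b2,b3,b6} = {b0,b1}; idom=b1
  b8: preds {b5,b7}: {b0,b1,b5} ∩ {b0,b1,b7} = {b0,b1}; idom=b1

idom(b5) = b1

Answer: b1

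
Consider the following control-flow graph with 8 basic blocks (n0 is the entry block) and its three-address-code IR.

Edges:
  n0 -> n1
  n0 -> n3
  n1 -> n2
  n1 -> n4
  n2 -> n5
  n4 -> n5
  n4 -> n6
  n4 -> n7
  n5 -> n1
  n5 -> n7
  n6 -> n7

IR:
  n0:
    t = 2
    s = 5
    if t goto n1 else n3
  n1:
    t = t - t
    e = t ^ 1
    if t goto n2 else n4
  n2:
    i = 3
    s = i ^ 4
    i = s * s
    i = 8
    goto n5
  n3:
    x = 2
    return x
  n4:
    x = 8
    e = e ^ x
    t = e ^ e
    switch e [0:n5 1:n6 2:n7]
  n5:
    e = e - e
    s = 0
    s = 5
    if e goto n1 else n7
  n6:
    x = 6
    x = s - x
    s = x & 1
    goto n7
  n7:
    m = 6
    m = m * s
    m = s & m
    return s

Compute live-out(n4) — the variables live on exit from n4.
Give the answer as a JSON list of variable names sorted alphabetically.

Answer: ["e", "s", "t"]

Analysis:
def/use:
  n0: {s,t} / ∅
  n1: {e,t} / {t}
  n2: {i,s} / ∅
  n3: {x} / ∅
  n4: {e,t,x} / {e}
  n5: {e,s} / {e}
  n6: {s,x} / {s}
  n7: {m} / {s}

Backward fixpoint:
  n0: in=∅ out={s,t}
  n1: in={s,t} out={e,s,t}
  n2: in={e,t} out={e,t}
  n3: in=∅ out=∅
  n4: in={e,s} out={e,s,t}
  n5: in={e,t} out={s,t}
  n6: in={s} out={s}
  n7: in={s} out=∅

live-out(n4) = ["e", "s", "t"]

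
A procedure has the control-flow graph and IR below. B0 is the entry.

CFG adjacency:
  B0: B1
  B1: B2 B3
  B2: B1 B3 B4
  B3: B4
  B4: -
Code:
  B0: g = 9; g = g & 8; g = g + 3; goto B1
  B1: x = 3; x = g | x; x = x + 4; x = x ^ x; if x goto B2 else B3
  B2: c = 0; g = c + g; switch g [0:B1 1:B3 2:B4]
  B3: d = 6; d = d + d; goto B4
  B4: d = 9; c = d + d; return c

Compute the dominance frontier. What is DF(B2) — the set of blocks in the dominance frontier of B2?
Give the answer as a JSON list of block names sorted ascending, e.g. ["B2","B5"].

idom tree: B1←B0 B2←B1 B3←B1 B4←B1
Dom∩ at merges:
  B1: preds {B0,B2}: {B0} ∩ {B0,B1,B2} = {B0}; idom=B0
  B3: preds {B1,B2}: {B0,B1} ∩ {B0,B1,B2} = {B0,B1}; idom=B1
  B4: preds {B2,B3}: {B0,B1,B2} ∩ {B0,B1,B3} = {B0,B1}; idom=B1

DF derivation:
  B1←B0: walk · to B0
  B1←B2: walk B2→B1 to B0
  B3←B1: walk · to B1
  B3←B2: walk B2 to B1
  B4←B2: walk B2 to B1
  B4←B3: walk B3 to B1
  DF(B0)=∅
  DF(B1)={B1}
  DF(B2)={B1,B3,B4}
  DF(B3)={B4}
  DF(B4)=∅

DF(B2) = ["B1", "B3", "B4"]

Answer: ["B1", "B3", "B4"]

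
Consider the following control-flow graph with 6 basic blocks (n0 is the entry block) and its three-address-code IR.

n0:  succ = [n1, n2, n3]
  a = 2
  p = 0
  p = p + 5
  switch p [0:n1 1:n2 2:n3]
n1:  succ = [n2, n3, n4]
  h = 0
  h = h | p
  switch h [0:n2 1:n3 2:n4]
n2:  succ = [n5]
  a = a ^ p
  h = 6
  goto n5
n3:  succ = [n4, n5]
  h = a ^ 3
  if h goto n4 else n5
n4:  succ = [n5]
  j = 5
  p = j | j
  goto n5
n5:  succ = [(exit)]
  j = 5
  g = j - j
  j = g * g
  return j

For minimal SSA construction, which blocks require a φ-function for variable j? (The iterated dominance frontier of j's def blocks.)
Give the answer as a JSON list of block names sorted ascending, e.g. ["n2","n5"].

idom tree: n1←n0 n2←n0 n3←n0 n4←n0 n5←n0
Dom∩ at merges:
  n2: preds {n0,n1}: {n0} ∩ {n0,n1} = {n0}; idom=n0
  n3: preds {n0,n1}: {n0} ∩ {n0,n1} = {n0}; idom=n0
  n4: preds {n1,n3}: {n0,n1} ∩ {n0,n3} = {n0}; idom=n0
  n5: preds {n2,n3,n4}: {n0,n2} ∩ {n0,n3} ∩ {n0,n4} = {n0}; idom=n0

DF derivation:
  join n2 pred n0: · stop@n0
  join n2 pred n1: n1 stop@n0
  join n3 pred n0: · stop@n0
  join n3 pred n1: n1 stop@n0
  join n4 pred n1: n1 stop@n0
  join n4 pred n3: n3 stop@n0
  join n5 pred n2: n2 stop@n0
  join n5 pred n3: n3 stop@n0
  join n5 pred n4: n4 stop@n0
  n0: DF=∅
  n1: DF={n2,n3,n4}
  n2: DF={n5}
  n3: DF={n4,n5}
  n4: DF={n5}
  n5: DF=∅

φ for j: defs {n4,n5}
  DF⁺ = {n5}

Answer: ["n5"]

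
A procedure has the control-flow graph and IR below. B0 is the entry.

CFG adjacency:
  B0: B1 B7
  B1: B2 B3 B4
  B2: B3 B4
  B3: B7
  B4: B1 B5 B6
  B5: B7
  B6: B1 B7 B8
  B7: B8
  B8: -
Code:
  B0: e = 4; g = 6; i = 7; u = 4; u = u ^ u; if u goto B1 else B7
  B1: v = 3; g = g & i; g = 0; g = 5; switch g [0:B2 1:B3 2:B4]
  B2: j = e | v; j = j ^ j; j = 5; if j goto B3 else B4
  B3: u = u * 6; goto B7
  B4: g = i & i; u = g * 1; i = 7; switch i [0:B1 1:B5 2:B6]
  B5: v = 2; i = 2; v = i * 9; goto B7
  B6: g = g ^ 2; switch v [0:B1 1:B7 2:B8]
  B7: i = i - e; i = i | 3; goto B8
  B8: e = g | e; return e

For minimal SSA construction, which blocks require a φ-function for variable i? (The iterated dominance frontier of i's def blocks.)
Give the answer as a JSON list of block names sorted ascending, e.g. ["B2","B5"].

idom tree: B1←B0 B2←B1 B3←B1 B4←B1 B5←B4 B6←B4 B7←B0 B8←B0
Join-block Dom:
  B1: preds {B0,B4,B6}: {B0} ∩ {B0,B1,B4} ∩ {B0,B1,B4,B6} = {B0}; idom=B0
  B3: preds {B1,B2}: {B0,B1} ∩ {B0,B1,B2} = {B0,B1}; idom=B1
  B4: preds {B1,B2}: {B0,B1} ∩ {B0,B1,B2} = {B0,B1}; idom=B1
  B7: preds {B0,B3,B5,B6}: {B0} ∩ {B0,B1,B3} ∩ {B0,B1,B4,B5} ∩ {B0,B1,B4,B6} = {B0}; idom=B0
  B8: preds {B6,B7}: {B0,B1,B4,B6} ∩ {B0,B7} = {B0}; idom=B0

Frontier:
  B1←B0: walk · to B0
  B1←B4: walk B4→B1 to B0
  B1←B6: walk B6→B4→B1 to B0
  B3←B1: walk · to B1
  B3←B2: walk B2 to B1
  B4←B1: walk · to B1
  B4←B2: walk B2 to B1
  B7←B0: walk · to B0
  B7←B3: walk B3→B1 to B0
  B7←B5: walk B5→B4→B1 to B0
  B7←B6: walk B6→B4→B1 to B0
  B8←B6: walk B6→B4→B1 to B0
  B8←B7: walk B7 to B0
  DF(B0)=∅
  DF(B1)={B1,B7,B8}
  DF(B2)={B3,B4}
  DF(B3)={B7}
  DF(B4)={B1,B7,B8}
  DF(B5)={B7}
  DF(B6)={B1,B7,B8}
  DF(B7)={B8}
  DF(B8)=∅

φ for i: defs {B0,B4,B5,B7}
  DF⁺ = {B1,B7,B8}

Answer: ["B1", "B7", "B8"]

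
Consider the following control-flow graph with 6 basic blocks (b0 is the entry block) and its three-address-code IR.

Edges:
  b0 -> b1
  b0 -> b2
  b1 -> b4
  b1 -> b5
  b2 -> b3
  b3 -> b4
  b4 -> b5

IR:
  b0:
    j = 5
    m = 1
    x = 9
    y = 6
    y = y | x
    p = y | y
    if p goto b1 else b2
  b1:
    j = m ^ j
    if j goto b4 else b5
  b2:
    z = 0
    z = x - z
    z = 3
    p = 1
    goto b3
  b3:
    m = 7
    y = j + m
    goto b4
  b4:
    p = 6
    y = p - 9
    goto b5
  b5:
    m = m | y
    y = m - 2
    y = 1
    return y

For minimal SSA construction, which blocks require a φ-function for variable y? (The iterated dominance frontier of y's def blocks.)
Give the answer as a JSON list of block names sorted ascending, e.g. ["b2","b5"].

idom tree: b1←b0 b2←b0 b3←b2 b4←b0 b5←b0
Join-block Dom:
  b4: preds {b1,b3}: {b0,b1} ∩ {b0,b2,b3} = {b0}; idom=b0
  b5: preds {b1,b4}: {b0,b1} ∩ {b0,b4} = {b0}; idom=b0

DF walk-up:
  b4←b1: walk b1 to b0
  b4←b3: walk b3→b2 to b0
  b5←b1: walk b1 to b0
  b5←b4: walk b4 to b0
  b0: DF=∅
  b1: DF={b4,b5}
  b2: DF={b4}
  b3: DF={b4}
  b4: DF={b5}
  b5: DF=∅

φ for y: defs {b0,b3,b4,b5}
  DF⁺ = {b4,b5}

Answer: ["b4", "b5"]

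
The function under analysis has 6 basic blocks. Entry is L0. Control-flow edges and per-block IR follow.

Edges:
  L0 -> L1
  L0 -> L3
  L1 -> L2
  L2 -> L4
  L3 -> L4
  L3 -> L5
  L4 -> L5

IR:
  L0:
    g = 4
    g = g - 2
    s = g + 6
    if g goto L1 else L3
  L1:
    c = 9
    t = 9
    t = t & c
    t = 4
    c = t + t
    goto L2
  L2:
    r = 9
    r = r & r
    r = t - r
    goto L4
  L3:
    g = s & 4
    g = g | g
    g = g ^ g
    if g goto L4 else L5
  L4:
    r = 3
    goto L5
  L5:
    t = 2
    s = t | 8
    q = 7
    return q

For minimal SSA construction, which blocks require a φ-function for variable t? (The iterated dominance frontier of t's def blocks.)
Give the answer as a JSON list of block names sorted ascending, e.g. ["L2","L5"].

idom tree: L1←L0 L2←L1 L3←L0 L4←L0 L5←L0
Join-block Dom:
  L4: preds {L2,L3}: {L0,L1,L2} ∩ {L0,L3} = {L0}; idom=L0
  L5: preds {L3,L4}: {L0,L3} ∩ {L0,L4} = {L0}; idom=L0

Frontier:
  join L4 pred L2: L2→L1 stop@L0
  join L4 pred L3: L3 stop@L0
  join L5 pred L3: L3 stop@L0
  join L5 pred L4: L4 stop@L0
  DF(L0)=∅
  DF(L1)={L4}
  DF(L2)={L4}
  DF(L3)={L4,L5}
  DF(L4)={L5}
  DF(L5)=∅

φ for t: defs {L1,L5}
  DF⁺ = {L4,L5}

Answer: ["L4", "L5"]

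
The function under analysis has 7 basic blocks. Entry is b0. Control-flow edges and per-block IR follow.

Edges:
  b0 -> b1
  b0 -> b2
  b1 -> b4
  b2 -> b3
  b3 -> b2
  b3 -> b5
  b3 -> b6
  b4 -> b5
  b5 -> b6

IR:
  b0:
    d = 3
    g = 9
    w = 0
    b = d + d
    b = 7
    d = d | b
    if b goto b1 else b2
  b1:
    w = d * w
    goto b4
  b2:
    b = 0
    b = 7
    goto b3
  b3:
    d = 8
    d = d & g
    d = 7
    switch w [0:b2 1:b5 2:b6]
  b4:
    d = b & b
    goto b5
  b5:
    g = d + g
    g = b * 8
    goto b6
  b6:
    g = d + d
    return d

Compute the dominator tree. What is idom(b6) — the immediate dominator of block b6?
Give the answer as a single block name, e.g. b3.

idom tree: b1←b0 b2←b0 b3←b2 b4←b1 b5←b0 b6←b0
Join-block Dom:
  b2: preds {b0,b3}: {b0} ∩ {b0,b2,b3} = {b0}; idom=b0
  b5: preds {b3,b4}: {b0,b2,b3} ∩ {b0,b1,b4} = {b0}; idom=b0
  b6: preds {b3,b5}: {b0,b2,b3} ∩ {b0,b5} = {b0}; idom=b0

idom(b6) = b0

Answer: b0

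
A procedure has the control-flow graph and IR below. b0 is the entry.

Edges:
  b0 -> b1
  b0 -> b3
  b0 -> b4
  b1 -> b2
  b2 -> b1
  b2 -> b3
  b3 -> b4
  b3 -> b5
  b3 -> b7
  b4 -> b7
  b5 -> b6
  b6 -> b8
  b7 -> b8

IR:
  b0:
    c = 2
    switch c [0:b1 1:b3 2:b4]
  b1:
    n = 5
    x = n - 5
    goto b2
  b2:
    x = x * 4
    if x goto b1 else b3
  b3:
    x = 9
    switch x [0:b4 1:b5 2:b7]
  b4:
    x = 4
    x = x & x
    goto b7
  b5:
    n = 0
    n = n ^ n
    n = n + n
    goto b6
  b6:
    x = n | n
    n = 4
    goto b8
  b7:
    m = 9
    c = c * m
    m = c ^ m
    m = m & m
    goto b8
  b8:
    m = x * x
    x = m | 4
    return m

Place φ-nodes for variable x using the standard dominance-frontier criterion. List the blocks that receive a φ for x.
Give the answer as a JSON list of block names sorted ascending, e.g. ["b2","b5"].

idom tree: b1←b0 b2←b1 b3←b0 b4←b0 b5←b3 b6←b5 b7←b0 b8←b0
Join-block Dom:
  b1: preds {b0,b2}: {b0} ∩ {b0,b1,b2} = {b0}; idom=b0
  b3: preds {b0,b2}: {b0} ∩ {b0,b1,b2} = {b0}; idom=b0
  b4: preds {b0,b3}: {b0} ∩ {b0,b3} = {b0}; idom=b0
  b7: preds {b3,b4}: {b0,b3} ∩ {b0,b4} = {b0}; idom=b0
  b8: preds {b6,b7}: {b0,b3,b5,b6} ∩ {b0,b7} = {b0}; idom=b0

DF derivation:
  b1←b0: walk · to b0
  b1←b2: walk b2→b1 to b0
  b3←b0: walk · to b0
  b3←b2: walk b2→b1 to b0
  b4←b0: walk · to b0
  b4←b3: walk b3 to b0
  b7←b3: walk b3 to b0
  b7←b4: walk b4 to b0
  b8←b6: walk b6→b5→b3 to b0
  b8←b7: walk b7 to b0
  DF(b0)=∅
  DF(b1)={b1,b3}
  DF(b2)={b1,b3}
  DF(b3)={b4,b7,b8}
  DF(b4)={b7}
  DF(b5)={b8}
  DF(b6)={b8}
  DF(b7)={b8}
  DF(b8)=∅

φ for x: defs {b1,b2,b3,b4,b6,b8}
  DF⁺ = {b1,b3,b4,b7,b8}

Answer: ["b1", "b3", "b4", "b7", "b8"]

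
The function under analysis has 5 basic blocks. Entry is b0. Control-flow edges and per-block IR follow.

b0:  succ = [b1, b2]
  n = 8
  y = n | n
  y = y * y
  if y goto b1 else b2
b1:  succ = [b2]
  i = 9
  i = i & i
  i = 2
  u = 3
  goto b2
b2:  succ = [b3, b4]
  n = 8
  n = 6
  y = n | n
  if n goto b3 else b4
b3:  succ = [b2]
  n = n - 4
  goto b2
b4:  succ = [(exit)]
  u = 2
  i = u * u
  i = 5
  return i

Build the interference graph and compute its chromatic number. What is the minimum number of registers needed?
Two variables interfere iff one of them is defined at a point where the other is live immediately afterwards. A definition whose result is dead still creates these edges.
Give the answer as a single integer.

Per-block:
  b0: {n,y} / ∅
  b1: {i,u} / ∅
  b2: {n,y} / ∅
  b3: {n} / {n}
  b4: {i,u} / ∅

Live sets:
  live b0: ∅→∅
  live b1: ∅→∅
  live b2: ∅→{n}
  live b3: {n}→∅
  live b4: ∅→∅

Conflict graph:
  i: ∅
  n: {y}
  u: ∅
  y: {n}

Registers:
  {n,y} pairwise interfere (2-clique) ⇒ χ ≥ 2
  assign i→r0 n→r0 u→r0 y→r1 — no edge inside a register ⇒ χ ≤ 2
  χ = 2

Answer: 2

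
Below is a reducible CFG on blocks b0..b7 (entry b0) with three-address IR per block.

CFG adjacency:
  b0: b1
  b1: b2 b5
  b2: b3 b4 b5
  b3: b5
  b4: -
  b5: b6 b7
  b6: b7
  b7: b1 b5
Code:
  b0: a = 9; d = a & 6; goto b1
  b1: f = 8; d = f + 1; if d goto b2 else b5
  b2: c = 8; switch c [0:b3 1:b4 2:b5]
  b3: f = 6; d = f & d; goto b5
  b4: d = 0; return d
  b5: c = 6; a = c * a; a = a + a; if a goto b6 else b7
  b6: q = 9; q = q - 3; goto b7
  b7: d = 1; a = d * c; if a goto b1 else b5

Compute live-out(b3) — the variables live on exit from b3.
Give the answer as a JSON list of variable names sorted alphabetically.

Answer: ["a"]

Working:
Per-block:
  b0: def={a,d} ue=∅
  b1: def={d,f} ue=∅
  b2: def={c} ue=∅
  b3: def={d,f} ue={d}
  b4: def={d} ue=∅
  b5: def={a,c} ue={a}
  b6: def={q} ue=∅
  b7: def={a,d} ue={c}

Live sets:
  b0: in=∅ out={a}
  b1: in={a} out={a,d}
  b2: in={a,d} out={a,d}
  b3: in={a,d} out={a}
  b4: in=∅ out=∅
  b5: in={a} out={c}
  b6: in={c} out={c}
  b7: in={c} out={a}

live-out(b3) = ["a"]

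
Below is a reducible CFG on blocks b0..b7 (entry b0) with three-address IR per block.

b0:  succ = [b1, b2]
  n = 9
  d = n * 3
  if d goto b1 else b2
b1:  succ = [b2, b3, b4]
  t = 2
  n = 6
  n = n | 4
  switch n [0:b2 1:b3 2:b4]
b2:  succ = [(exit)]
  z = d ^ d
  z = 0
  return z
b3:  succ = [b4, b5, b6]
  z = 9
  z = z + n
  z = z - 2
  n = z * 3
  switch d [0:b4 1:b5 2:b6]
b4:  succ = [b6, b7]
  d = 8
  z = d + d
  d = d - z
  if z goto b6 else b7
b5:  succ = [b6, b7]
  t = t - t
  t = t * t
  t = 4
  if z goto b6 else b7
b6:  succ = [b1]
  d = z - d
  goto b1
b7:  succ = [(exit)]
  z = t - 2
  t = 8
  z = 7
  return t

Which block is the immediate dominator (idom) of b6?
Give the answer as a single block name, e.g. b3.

Answer: b1

Working:
idom tree: b1←b0 b2←b0 b3←b1 b4←b1 b5←b3 b6←b1 b7←b1
Join-block Dom:
  b1: preds {b0,b6}: {b0} ∩ {b0,b1,b6} = {b0}; idom=b0
  b2: preds {b0,b1}: {b0} ∩ {b0,b1} = {b0}; idom=b0
  b4: preds {b1,b3}: {b0,b1} ∩ {b0,b1,b3} = {b0,b1}; idom=b1
  b6: preds {b3,b4,b5}: {b0,b1,b3} ∩ {b0,b1,b4} ∩ {b0,b1,b3,b5} = {b0,b1}; idom=b1
  b7: preds {b4,b5}: {b0,b1,b4} ∩ {b0,b1,b3,b5} = {b0,b1}; idom=b1

idom(b6) = b1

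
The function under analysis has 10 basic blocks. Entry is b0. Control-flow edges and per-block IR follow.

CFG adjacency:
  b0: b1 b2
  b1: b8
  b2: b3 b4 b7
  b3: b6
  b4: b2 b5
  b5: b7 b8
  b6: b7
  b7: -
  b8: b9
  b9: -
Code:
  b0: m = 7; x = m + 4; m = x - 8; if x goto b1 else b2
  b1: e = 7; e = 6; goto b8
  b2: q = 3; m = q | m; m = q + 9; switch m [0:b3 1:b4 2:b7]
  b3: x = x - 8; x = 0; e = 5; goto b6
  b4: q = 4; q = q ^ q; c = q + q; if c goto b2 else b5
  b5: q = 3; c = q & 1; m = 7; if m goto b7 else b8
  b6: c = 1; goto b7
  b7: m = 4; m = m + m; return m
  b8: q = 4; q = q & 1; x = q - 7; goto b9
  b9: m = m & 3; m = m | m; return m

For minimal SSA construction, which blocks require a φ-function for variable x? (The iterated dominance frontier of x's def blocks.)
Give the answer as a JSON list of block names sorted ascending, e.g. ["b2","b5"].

Answer: ["b7"]

Working:
idom tree: b1←b0 b2←b0 b3←b2 b4←b2 b5←b4 b6←b3 b7←b2 b8←b0 b9←b8
Join-block Dom:
  b2: preds {b0,b4}: {b0} ∩ {b0,b2,b4} = {b0}; idom=b0
  b7: preds {b2,b5,b6}: {b0,b2} ∩ {b0,b2,b4,b5} ∩ {b0,b2,b3,b6} = {b0,b2}; idom=b2
  b8: preds {b1,b5}: {b0,b1} ∩ {b0,b2,b4,b5} = {b0}; idom=b0

Frontier:
  b2←b0: walk · to b0
  b2←b4: walk b4→b2 to b0
  b7←b2: walk · to b2
  b7←b5: walk b5→b4 to b2
  b7←b6: walk b6→b3 to b2
  b8←b1: walk b1 to b0
  b8←b5: walk b5→b4→b2 to b0
  b0 → ∅
  b1 → {b8}
  b2 → {b2,b8}
  b3 → {b7}
  b4 → {b2,b7,b8}
  b5 → {b7,b8}
  b6 → {b7}
  b7 → ∅
  b8 → ∅
  b9 → ∅

φ for x: defs {b0,b3,b8}
  DF⁺ = {b7}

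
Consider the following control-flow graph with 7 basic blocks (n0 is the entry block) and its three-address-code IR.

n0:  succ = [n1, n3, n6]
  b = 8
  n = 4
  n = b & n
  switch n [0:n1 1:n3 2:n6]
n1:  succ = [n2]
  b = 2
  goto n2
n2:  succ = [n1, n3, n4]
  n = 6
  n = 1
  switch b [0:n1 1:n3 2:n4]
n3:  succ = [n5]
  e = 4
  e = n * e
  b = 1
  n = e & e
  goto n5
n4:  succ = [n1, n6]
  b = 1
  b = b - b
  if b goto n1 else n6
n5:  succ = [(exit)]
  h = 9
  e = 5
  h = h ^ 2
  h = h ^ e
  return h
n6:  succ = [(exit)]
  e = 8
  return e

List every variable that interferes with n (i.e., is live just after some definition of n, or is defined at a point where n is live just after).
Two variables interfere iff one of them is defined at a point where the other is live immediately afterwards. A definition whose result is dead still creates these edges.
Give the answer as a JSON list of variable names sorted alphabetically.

Per-block:
  n0: def={b,n} ue=∅
  n1: def={b} ue=∅
  n2: def={n} ue={b}
  n3: def={b,e,n} ue={n}
  n4: def={b} ue=∅
  n5: def={e,h} ue=∅
  n6: def={e} ue=∅

Live sets:
  live n0: ∅→{n}
  live n1: ∅→{b}
  live n2: {b}→{n}
  live n3: {n}→∅
  live n4: ∅→∅
  live n5: ∅→∅
  live n6: ∅→∅

Interference:
  b↔{e,n}
  e↔{b,h,n}
  h↔{e}
  n↔{b,e}

N(n) = ["b", "e"]

Answer: ["b", "e"]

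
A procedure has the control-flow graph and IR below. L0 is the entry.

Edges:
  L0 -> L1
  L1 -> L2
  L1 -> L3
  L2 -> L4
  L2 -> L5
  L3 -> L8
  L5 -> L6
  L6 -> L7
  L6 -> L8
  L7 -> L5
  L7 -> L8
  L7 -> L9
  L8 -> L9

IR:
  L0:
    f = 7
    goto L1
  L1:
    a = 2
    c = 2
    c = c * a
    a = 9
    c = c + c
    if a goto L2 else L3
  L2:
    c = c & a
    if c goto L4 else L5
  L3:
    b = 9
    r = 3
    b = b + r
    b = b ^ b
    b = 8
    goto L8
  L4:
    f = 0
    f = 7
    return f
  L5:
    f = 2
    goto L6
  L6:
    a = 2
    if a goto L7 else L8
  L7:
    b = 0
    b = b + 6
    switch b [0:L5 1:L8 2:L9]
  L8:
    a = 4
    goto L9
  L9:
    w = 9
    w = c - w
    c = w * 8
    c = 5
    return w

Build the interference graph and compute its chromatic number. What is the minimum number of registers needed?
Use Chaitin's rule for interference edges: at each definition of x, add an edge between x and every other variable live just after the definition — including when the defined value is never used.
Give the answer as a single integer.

Block summaries:
  L0: {f} / ∅
  L1: {a,c} / ∅
  L2: {c} / {a,c}
  L3: {b,r} / ∅
  L4: {f} / ∅
  L5: {f} / ∅
  L6: {a} / ∅
  L7: {b} / ∅
  L8: {a} / ∅
  L9: {c,w} / {c}

Liveness:
  L0 li=∅ lo=∅
  L1 li=∅ lo={a,c}
  L2 li={a,c} lo={c}
  L3 li={c} lo={c}
  L4 li=∅ lo=∅
  L5 li={c} lo={c}
  L6 li={c} lo={c}
  L7 li={c} lo={c}
  L8 li={c} lo={c}
  L9 li={c} lo=∅

Interfere edges:
  a↔{c}
  b↔{c,r}
  c↔{a,b,f,r,w}
  f↔{c}
  r↔{b,c}
  w↔{c}

Colouring:
  clique {b,c,r} ⇒ need ≥ 3
  assign a→c1 b→c1 c→c0 f→c1 r→c2 w→c1 — no edge inside a register ⇒ χ ≤ 3
  χ = 3

Answer: 3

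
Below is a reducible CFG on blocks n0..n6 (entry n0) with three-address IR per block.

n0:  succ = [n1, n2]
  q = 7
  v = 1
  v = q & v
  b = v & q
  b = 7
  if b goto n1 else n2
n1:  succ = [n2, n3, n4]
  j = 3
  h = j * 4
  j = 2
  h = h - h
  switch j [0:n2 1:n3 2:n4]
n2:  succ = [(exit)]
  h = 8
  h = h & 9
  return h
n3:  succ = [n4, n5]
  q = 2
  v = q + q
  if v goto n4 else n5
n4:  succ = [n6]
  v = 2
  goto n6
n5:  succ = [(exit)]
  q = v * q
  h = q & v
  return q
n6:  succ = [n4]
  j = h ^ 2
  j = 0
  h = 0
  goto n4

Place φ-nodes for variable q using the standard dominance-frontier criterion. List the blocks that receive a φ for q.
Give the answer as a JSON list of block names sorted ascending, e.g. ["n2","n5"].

Answer: ["n4"]

Derivation:
idom tree: n1←n0 n2←n0 n3←n1 n4←n1 n5←n3 n6←n4
Dom at joins:
  n2: preds {n0,n1}: {n0} ∩ {n0,n1} = {n0}; idom=n0
  n4: preds {n1,n3,n6}: {n0,n1} ∩ {n0,n1,n3} ∩ {n0,n1,n4,n6} = {n0,n1}; idom=n1

Frontier:
  n2←n0: walk · to n0
  n2←n1: walk n1 to n0
  n4←n1: walk · to n1
  n4←n3: walk n3 to n1
  n4←n6: walk n6→n4 to n1
  n0: DF=∅
  n1: DF={n2}
  n2: DF=∅
  n3: DF={n4}
  n4: DF={n4}
  n5: DF=∅
  n6: DF={n4}

φ for q: defs {n0,n3,n5}
  DF⁺ = {n4}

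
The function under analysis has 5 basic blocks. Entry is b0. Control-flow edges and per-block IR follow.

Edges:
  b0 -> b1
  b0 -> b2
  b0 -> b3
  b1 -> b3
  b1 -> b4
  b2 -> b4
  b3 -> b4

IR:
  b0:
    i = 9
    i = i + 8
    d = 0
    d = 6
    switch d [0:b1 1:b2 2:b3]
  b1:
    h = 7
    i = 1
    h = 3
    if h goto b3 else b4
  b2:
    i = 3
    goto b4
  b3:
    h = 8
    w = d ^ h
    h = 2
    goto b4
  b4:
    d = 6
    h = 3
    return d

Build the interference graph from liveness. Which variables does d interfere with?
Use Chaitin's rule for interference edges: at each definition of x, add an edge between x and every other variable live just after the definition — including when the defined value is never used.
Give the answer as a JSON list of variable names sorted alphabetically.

Answer: ["h", "i"]

Analysis:
Per-block:
  b0: def={d,i} ue=∅
  b1: def={h,i} ue=∅
  b2: def={i} ue=∅
  b3: def={h,w} ue={d}
  b4: def={d,h} ue=∅

Backward fixpoint:
  live b0: ∅→{d}
  live b1: {d}→{d}
  live b2: ∅→∅
  live b3: {d}→∅
  live b4: ∅→∅

Interference:
  d: {h,i}
  h: {d}
  i: {d}
  w: ∅

N(d) = ["h", "i"]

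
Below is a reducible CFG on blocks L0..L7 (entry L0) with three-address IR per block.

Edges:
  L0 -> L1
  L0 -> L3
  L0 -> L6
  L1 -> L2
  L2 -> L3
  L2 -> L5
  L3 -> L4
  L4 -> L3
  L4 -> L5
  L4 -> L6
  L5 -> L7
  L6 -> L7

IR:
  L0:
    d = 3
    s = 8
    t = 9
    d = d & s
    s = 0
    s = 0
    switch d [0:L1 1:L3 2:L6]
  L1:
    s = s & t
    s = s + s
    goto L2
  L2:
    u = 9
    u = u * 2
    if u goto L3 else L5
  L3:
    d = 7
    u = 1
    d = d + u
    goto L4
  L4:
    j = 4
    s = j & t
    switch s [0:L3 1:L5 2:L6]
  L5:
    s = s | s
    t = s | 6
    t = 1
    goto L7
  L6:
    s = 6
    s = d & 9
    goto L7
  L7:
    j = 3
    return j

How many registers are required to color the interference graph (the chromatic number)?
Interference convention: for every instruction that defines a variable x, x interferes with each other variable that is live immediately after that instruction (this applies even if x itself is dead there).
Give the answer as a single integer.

Answer: 4

Analysis:
Per-block:
  L0 def {d,s,t} use ∅
  L1 def {s} use {s,t}
  L2 def {u} use ∅
  L3 def {d,u} use ∅
  L4 def {j,s} use {t}
  L5 def {s,t} use {s}
  L6 def {s} use {d}
  L7 def {j} use ∅

Liveness:
  live L0: ∅→{d,s,t}
  live L1: {s,t}→{s,t}
  live L2: {s,t}→{s,t}
  live L3: {t}→{d,t}
  live L4: {d,t}→{d,s,t}
  live L5: {s}→∅
  live L6: {d}→∅
  live L7: ∅→∅

Interfere edges:
  d: {j,s,t,u}
  j: {d,t}
  s: {d,t,u}
  t: {d,j,s,u}
  u: {d,s,t}

Colouring:
  lower bound: {d,s,t,u} mutually conflict ⇒ χ ≥ 4
  4-colouring: R0={d}  R1={t}  R2={j,s}  R3={u}
  χ = 4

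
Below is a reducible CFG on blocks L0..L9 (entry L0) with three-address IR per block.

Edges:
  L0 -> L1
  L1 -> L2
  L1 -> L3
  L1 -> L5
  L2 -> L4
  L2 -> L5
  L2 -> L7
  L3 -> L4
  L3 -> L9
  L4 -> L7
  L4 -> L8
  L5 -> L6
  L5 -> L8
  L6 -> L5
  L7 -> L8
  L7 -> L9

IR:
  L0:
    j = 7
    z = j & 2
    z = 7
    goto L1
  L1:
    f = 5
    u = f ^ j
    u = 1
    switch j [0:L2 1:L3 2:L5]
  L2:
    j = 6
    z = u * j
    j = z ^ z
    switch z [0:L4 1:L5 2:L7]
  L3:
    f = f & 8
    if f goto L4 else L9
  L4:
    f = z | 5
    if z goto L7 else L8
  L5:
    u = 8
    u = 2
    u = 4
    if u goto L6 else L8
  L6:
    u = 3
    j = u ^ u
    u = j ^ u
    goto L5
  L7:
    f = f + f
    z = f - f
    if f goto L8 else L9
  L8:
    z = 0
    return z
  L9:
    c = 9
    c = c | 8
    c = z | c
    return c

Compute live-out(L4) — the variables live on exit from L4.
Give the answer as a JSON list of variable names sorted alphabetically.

Answer: ["f"]

Derivation:
Per-block:
  L0 def {j,z} use ∅
  L1 def {f,u} use {j}
  L2 def {j,z} use {u}
  L3 def {f} use {f}
  L4 def {f} use {z}
  L5 def {u} use ∅
  L6 def {j,u} use ∅
  L7 def {f,z} use {f}
  L8 def {z} use ∅
  L9 def {c} use {z}

Backward fixpoint:
  live L0: ∅→{j,z}
  live L1: {j,z}→{f,u,z}
  live L2: {f,u}→{f,z}
  live L3: {f,z}→{z}
  live L4: {z}→{f}
  live L5: ∅→∅
  live L6: ∅→∅
  live L7: {f}→{z}
  live L8: ∅→∅
  live L9: {z}→∅

live-out(L4) = ["f"]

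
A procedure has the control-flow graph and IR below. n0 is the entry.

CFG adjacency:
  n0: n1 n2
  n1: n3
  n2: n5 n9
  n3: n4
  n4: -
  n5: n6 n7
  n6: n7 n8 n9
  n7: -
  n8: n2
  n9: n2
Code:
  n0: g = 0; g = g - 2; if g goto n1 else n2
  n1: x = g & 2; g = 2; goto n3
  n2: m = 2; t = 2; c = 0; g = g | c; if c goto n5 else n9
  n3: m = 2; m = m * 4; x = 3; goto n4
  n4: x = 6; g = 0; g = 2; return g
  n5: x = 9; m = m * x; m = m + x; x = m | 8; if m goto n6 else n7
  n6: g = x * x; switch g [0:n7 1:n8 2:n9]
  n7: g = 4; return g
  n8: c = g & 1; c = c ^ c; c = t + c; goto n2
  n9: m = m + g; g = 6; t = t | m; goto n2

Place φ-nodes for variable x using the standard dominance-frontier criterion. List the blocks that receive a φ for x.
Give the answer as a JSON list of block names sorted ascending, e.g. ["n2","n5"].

idom tree: n1←n0 n2←n0 n3←n1 n4←n3 n5←n2 n6←n5 n7←n5 n8←n6 n9←n2
Dom∩ at merges:
  n2: preds {n0,n8,n9}: {n0} ∩ {n0,n2,n5,n6,n8} ∩ {n0,n2,n9} = {n0}; idom=n0
  n7: preds {n5,n6}: {n0,n2,n5} ∩ {n0,n2,n5,n6} = {n0,n2,n5}; idom=n5
  n9: preds {n2,n6}: {n0,n2} ∩ {n0,n2,n5,n6} = {n0,n2}; idom=n2

Frontier:
  join n2 pred n0: · stop@n0
  join n2 pred n8: n8→n6→n5→n2 stop@n0
  join n2 pred n9: n9→n2 stop@n0
  join n7 pred n5: · stop@n5
  join n7 pred n6: n6 stop@n5
  join n9 pred n2: · stop@n2
  join n9 pred n6: n6→n5 stop@n2
  n0: DF=∅
  n1: DF=∅
  n2: DF={n2}
  n3: DF=∅
  n4: DF=∅
  n5: DF={n2,n9}
  n6: DF={n2,n7,n9}
  n7: DF=∅
  n8: DF={n2}
  n9: DF={n2}

φ for x: defs {n1,n3,n4,n5}
  DF⁺ = {n2,n9}

Answer: ["n2", "n9"]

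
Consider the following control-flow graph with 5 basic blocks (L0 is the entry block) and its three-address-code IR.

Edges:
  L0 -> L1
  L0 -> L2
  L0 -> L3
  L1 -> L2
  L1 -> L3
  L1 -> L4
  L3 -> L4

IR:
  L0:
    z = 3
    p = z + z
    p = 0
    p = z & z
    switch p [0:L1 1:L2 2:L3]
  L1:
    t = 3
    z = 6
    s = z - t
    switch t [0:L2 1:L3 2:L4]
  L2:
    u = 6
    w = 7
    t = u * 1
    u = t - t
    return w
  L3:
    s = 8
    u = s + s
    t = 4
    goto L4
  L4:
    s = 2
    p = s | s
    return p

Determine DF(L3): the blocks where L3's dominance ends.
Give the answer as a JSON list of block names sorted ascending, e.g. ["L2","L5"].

Answer: ["L4"]

Working:
idom tree: L1←L0 L2←L0 L3←L0 L4←L0
Dom at joins:
  L2: preds {L0,L1}: {L0} ∩ {L0,L1} = {L0}; idom=L0
  L3: preds {L0,L1}: {L0} ∩ {L0,L1} = {L0}; idom=L0
  L4: preds {L1,L3}: {L0,L1} ∩ {L0,L3} = {L0}; idom=L0

DF walk-up:
  join L2 pred L0: · stop@L0
  join L2 pred L1: L1 stop@L0
  join L3 pred L0: · stop@L0
  join L3 pred L1: L1 stop@L0
  join L4 pred L1: L1 stop@L0
  join L4 pred L3: L3 stop@L0
  L0: DF=∅
  L1: DF={L2,L3,L4}
  L2: DF=∅
  L3: DF={L4}
  L4: DF=∅

DF(L3) = ["L4"]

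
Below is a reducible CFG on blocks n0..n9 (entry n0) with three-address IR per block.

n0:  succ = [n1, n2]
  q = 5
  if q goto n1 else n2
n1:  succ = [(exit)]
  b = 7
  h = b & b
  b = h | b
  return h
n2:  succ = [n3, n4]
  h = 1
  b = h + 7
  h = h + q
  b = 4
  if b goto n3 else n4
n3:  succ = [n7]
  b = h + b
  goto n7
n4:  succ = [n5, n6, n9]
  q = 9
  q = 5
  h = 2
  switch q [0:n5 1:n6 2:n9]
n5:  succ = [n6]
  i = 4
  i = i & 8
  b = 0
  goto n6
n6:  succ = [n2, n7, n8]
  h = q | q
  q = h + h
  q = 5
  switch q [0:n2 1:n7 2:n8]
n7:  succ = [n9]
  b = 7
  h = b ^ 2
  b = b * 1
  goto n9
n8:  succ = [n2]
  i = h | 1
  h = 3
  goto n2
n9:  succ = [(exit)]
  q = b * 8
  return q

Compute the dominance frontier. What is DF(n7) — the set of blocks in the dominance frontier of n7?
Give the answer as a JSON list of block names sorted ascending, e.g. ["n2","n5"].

Answer: ["n9"]

Derivation:
idom tree: n1←n0 n2←n0 n3←n2 n4←n2 n5←n4 n6←n4 n7←n2 n8←n6 n9←n2
Join-block Dom:
  n2: preds {n0,n6,n8}: {n0} ∩ {n0,n2,n4,n6} ∩ {n0,n2,n4,n6,n8} = {n0}; idom=n0
  n6: preds {n4,n5}: {n0,n2,n4} ∩ {n0,n2,n4,n5} = {n0,n2,n4}; idom=n4
  n7: preds {n3,n6}: {n0,n2,n3} ∩ {n0,n2,n4,n6} = {n0,n2}; idom=n2
  n9: preds {n4,n7}: {n0,n2,n4} ∩ {n0,n2,n7} = {n0,n2}; idom=n2

DF walk-up:
  n2←n0: walk · to n0
  n2←n6: walk n6→n4→n2 to n0
  n2←n8: walk n8→n6→n4→n2 to n0
  n6←n4: walk · to n4
  n6←n5: walk n5 to n4
  n7←n3: walk n3 to n2
  n7←n6: walk n6→n4 to n2
  n9←n4: walk n4 to n2
  n9←n7: walk n7 to n2
  n0 → ∅
  n1 → ∅
  n2 → {n2}
  n3 → {n7}
  n4 → {n2,n7,n9}
  n5 → {n6}
  n6 → {n2,n7}
  n7 → {n9}
  n8 → {n2}
  n9 → ∅

DF(n7) = ["n9"]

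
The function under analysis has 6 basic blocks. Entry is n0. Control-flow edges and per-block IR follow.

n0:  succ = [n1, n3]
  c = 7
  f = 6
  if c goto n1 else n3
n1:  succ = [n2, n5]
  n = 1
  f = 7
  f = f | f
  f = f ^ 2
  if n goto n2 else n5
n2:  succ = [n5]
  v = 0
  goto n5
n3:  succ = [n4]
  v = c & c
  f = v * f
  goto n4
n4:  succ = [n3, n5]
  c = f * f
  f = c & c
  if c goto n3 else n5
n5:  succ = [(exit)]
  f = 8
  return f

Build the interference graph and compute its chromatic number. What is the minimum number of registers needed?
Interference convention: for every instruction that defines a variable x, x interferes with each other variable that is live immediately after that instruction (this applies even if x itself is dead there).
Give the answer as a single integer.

Answer: 2

Analysis:
Block summaries:
  n0: {c,f} / ∅
  n1: {f,n} / ∅
  n2: {v} / ∅
  n3: {f,v} / {c,f}
  n4: {c,f} / {f}
  n5: {f} / ∅

Live sets:
  n0 li=∅ lo={c,f}
  n1 li=∅ lo=∅
  n2 li=∅ lo=∅
  n3 li={c,f} lo={f}
  n4 li={f} lo={c,f}
  n5 li=∅ lo=∅

Interference:
  c — {f}
  f — {c,n,v}
  n — {f}
  v — {f}

Registers:
  {c,f} pairwise interfere (2-clique) ⇒ χ ≥ 2
  2-colouring: r0={f}  r1={c,n,v}
  χ = 2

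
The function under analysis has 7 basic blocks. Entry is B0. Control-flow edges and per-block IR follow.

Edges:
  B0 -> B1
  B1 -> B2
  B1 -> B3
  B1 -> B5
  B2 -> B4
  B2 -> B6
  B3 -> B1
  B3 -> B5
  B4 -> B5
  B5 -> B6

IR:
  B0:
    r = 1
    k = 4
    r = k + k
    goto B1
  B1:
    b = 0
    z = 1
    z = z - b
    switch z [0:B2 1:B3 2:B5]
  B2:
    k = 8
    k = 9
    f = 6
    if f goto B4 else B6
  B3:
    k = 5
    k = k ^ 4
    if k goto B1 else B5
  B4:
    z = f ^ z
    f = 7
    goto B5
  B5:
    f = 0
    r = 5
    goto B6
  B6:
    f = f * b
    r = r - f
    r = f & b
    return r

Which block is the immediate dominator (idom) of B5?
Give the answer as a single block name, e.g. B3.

Answer: B1

Analysis:
idom tree: B1←B0 B2←B1 B3←B1 B4←B2 B5←B1 B6←B1
Dom at joins:
  B1: preds {B0,B3}: {B0} ∩ {B0,B1,B3} = {B0}; idom=B0
  B5: preds {B1,B3,B4}: {B0,B1} ∩ {B0,B1,B3} ∩ {B0,B1,B2,B4} = {B0,B1}; idom=B1
  B6: preds {B2,B5}: {B0,B1,B2} ∩ {B0,B1,B5} = {B0,B1}; idom=B1

idom(B5) = B1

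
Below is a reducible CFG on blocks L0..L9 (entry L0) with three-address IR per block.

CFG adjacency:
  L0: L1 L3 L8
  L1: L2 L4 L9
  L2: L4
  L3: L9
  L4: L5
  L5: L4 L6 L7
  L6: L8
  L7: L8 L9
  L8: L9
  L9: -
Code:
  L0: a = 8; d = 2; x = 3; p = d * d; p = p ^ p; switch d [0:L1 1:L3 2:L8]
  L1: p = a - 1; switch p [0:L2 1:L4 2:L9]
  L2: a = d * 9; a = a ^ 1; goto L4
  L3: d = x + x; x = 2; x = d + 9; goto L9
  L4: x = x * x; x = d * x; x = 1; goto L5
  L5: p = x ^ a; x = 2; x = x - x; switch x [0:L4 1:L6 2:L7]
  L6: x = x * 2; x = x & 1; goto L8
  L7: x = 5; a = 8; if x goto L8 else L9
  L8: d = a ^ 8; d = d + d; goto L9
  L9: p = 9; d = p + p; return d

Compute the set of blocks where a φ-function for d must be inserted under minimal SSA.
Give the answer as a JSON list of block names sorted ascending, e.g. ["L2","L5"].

idom tree: L1←L0 L2←L1 L3←L0 L4←L1 L5←L4 L6←L5 L7←L5 L8←L0 L9←L0
Join-block Dom:
  L4: preds {L1,L2,L5}: {L0,L1} ∩ {L0,L1,L2} ∩ {L0,L1,L4,L5} = {L0,L1}; idom=L1
  L8: preds {L0,L6,L7}: {L0} ∩ {L0,L1,L4,L5,L6} ∩ {L0,L1,L4,L5,L7} = {L0}; idom=L0
  L9: preds {L1,L3,L7,L8}: {L0,L1} ∩ {L0,L3} ∩ {L0,L1,L4,L5,L7} ∩ {L0,L8} = {L0}; idom=L0

Frontier:
  join L4 pred L1: · stop@L1
  join L4 pred L2: L2 stop@L1
  join L4 pred L5: L5→L4 stop@L1
  join L8 pred L0: · stop@L0
  join L8 pred L6: L6→L5→L4→L1 stop@L0
  join L8 pred L7: L7→L5→L4→L1 stop@L0
  join L9 pred L1: L1 stop@L0
  join L9 pred L3: L3 stop@L0
  join L9 pred L7: L7→L5→L4→L1 stop@L0
  join L9 pred L8: L8 stop@L0
  DF(L0)=∅
  DF(L1)={L8,L9}
  DF(L2)={L4}
  DF(L3)={L9}
  DF(L4)={L4,L8,L9}
  DF(L5)={L4,L8,L9}
  DF(L6)={L8}
  DF(L7)={L8,L9}
  DF(L8)={L9}
  DF(L9)=∅

φ for d: defs {L0,L3,L8,L9}
  DF⁺ = {L9}

Answer: ["L9"]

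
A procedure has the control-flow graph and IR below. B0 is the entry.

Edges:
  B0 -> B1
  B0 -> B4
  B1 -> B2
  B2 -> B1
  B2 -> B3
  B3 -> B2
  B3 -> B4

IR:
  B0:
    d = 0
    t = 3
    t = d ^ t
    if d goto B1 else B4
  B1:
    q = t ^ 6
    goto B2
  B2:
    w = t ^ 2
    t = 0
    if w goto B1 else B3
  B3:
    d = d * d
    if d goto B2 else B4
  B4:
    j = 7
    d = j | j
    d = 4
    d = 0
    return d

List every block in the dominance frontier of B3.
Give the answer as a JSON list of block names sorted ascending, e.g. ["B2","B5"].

Answer: ["B2", "B4"]

Derivation:
idom tree: B1←B0 B2←B1 B3←B2 B4←B0
Dom∩ at merges:
  B1: preds {B0,B2}: {B0} ∩ {B0,B1,B2} = {B0}; idom=B0
  B2: preds {B1,B3}: {B0,B1} ∩ {B0,B1,B2,B3} = {B0,B1}; idom=B1
  B4: preds {B0,B3}: {B0} ∩ {B0,B1,B2,B3} = {B0}; idom=B0

DF derivation:
  B1←B0: walk · to B0
  B1←B2: walk B2→B1 to B0
  B2←B1: walk · to B1
  B2←B3: walk B3→B2 to B1
  B4←B0: walk · to B0
  B4←B3: walk B3→B2→B1 to B0
  B0 → ∅
  B1 → {B1,B4}
  B2 → {B1,B2,B4}
  B3 → {B2,B4}
  B4 → ∅

DF(B3) = ["B2", "B4"]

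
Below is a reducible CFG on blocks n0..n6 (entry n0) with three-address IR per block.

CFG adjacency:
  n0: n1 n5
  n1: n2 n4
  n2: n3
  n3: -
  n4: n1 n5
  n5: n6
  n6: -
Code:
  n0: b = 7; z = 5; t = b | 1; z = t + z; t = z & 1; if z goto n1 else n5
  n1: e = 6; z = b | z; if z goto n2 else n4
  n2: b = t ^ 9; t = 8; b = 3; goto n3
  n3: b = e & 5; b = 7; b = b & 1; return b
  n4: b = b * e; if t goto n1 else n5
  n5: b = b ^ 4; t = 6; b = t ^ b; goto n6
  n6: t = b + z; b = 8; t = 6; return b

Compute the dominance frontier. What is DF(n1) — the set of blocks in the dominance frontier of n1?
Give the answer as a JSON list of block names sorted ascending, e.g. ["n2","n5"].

Answer: ["n1", "n5"]

Analysis:
idom tree: n1←n0 n2←n1 n3←n2 n4←n1 n5←n0 n6←n5
Join-block Dom:
  n1: preds {n0,n4}: {n0} ∩ {n0,n1,n4} = {n0}; idom=n0
  n5: preds {n0,n4}: {n0} ∩ {n0,n1,n4} = {n0}; idom=n0

DF derivation:
  n1←n0: walk · to n0
  n1←n4: walk n4→n1 to n0
  n5←n0: walk · to n0
  n5←n4: walk n4→n1 to n0
  DF(n0)=∅
  DF(n1)={n1,n5}
  DF(n2)=∅
  DF(n3)=∅
  DF(n4)={n1,n5}
  DF(n5)=∅
  DF(n6)=∅

DF(n1) = ["n1", "n5"]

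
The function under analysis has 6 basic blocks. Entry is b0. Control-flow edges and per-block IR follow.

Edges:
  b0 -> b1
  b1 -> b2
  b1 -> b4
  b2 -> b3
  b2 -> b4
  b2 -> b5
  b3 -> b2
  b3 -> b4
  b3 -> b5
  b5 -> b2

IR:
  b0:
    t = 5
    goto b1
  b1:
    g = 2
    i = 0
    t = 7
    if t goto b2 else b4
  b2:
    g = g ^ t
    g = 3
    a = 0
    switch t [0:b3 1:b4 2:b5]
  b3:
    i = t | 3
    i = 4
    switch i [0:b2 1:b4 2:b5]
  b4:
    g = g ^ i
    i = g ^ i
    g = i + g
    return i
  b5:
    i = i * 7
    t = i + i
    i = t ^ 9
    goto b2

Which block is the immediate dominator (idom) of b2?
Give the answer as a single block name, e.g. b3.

Answer: b1

Analysis:
idom tree: b1←b0 b2←b1 b3←b2 b4←b1 b5←b2
Join-block Dom:
  b2: preds {b1,b3,b5}: {b0,b1} ∩ {b0,b1,b2,b3} ∩ {b0,b1,b2,b5} = {b0,b1}; idom=b1
  b4: preds {b1,b2,b3}: {b0,b1} ∩ {b0,b1,b2} ∩ {b0,b1,b2,b3} = {b0,b1}; idom=b1
  b5: preds {b2,b3}: {b0,b1,b2} ∩ {b0,b1,b2,b3} = {b0,b1,b2}; idom=b2

idom(b2) = b1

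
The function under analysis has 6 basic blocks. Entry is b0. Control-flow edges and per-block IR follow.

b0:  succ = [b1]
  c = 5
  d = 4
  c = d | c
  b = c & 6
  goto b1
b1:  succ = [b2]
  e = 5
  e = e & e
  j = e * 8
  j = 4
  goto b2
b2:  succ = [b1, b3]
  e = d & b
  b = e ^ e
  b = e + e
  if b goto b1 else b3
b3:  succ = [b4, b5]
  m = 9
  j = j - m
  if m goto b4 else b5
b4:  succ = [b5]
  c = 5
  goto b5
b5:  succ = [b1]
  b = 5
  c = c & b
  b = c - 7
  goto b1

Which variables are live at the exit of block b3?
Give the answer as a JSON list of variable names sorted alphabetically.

Answer: ["c", "d"]

Analysis:
Per-block:
  b0: {b,c,d} / ∅
  b1: {e,j} / ∅
  b2: {b,e} / {b,d}
  b3: {j,m} / {j}
  b4: {c} / ∅
  b5: {b,c} / {c}

Liveness:
  b0 li=∅ lo={b,c,d}
  b1 li={b,c,d} lo={b,c,d,j}
  b2 li={b,c,d,j} lo={b,c,d,j}
  b3 li={c,d,j} lo={c,d}
  b4 li={d} lo={c,d}
  b5 li={c,d} lo={b,c,d}

live-out(b3) = ["c", "d"]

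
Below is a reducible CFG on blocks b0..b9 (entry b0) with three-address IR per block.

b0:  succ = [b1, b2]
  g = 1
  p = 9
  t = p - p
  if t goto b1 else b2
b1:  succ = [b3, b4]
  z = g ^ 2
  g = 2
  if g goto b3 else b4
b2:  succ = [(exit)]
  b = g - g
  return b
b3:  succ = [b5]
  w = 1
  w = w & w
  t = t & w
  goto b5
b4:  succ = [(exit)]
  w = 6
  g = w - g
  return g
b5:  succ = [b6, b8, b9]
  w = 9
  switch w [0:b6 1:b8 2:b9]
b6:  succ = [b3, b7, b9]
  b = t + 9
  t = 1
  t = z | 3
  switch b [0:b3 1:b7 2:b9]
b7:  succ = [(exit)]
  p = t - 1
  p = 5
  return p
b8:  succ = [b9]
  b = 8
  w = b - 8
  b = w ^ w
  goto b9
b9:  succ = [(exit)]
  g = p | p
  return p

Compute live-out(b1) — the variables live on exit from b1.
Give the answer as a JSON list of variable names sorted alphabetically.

Answer: ["g", "p", "t", "z"]

Working:
Block summaries:
  b0 def {g,p,t} use ∅
  b1 def {g,z} use {g}
  b2 def {b} use {g}
  b3 def {t,w} use {t}
  b4 def {g,w} use {g}
  b5 def {w} use ∅
  b6 def {b,t} use {t,z}
  b7 def {p} use {t}
  b8 def {b,w} use ∅
  b9 def {g} use {p}

Liveness:
  b0: in=∅ out={g,p,t}
  b1: in={g,p,t} out={g,p,t,z}
  b2: in={g} out=∅
  b3: in={p,t,z} out={p,t,z}
  b4: in={g} out=∅
  b5: in={p,t,z} out={p,t,z}
  b6: in={p,t,z} out={p,t,z}
  b7: in={t} out=∅
  b8: in={p} out={p}
  b9: in={p} out=∅

live-out(b1) = ["g", "p", "t", "z"]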